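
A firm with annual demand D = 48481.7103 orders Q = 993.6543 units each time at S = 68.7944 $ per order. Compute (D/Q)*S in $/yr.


Number of orders = D/Q = 48.7913
Cost = 48.7913 * 68.7944 = 3356.5700

3356.5700 $/yr


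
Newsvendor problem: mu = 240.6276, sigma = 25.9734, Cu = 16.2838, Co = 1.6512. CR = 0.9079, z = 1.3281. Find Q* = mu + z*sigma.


CR = Cu/(Cu+Co) = 16.2838/(16.2838+1.6512) = 0.9079
z = 1.3281
Q* = 240.6276 + 1.3281 * 25.9734 = 275.1229

275.1229 units


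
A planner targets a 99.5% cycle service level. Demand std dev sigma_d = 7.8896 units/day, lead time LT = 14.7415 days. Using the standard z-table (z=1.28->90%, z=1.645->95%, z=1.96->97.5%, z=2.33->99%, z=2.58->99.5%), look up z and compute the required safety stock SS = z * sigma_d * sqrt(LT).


From the table, SL = 99.5% corresponds to z = 2.58
sqrt(LT) = sqrt(14.7415) = 3.8395
SS = 2.58 * 7.8896 * 3.8395 = 78.1530

78.1530 units


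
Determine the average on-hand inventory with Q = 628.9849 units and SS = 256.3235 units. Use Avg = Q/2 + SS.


Q/2 = 314.4925
Avg = 314.4925 + 256.3235 = 570.8160

570.8160 units


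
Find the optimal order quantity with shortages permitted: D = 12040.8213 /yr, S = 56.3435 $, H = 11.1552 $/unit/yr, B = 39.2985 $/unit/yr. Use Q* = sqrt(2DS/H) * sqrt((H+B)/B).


sqrt(2DS/H) = 348.7597
sqrt((H+B)/B) = 1.1331
Q* = 348.7597 * 1.1331 = 395.1708

395.1708 units


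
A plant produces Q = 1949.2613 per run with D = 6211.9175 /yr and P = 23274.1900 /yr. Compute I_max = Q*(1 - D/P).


D/P = 0.2669
1 - D/P = 0.7331
I_max = 1949.2613 * 0.7331 = 1429.0004

1429.0004 units


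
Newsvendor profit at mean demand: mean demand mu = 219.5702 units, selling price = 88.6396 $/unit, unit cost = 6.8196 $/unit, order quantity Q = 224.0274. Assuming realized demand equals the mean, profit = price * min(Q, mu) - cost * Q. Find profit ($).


Sales at mu = min(224.0274, 219.5702) = 219.5702
Revenue = 88.6396 * 219.5702 = 19462.6147
Total cost = 6.8196 * 224.0274 = 1527.7773
Profit = 19462.6147 - 1527.7773 = 17934.8374

17934.8374 $


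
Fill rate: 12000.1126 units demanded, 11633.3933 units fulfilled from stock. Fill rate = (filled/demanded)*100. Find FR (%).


FR = 11633.3933 / 12000.1126 * 100 = 96.9440

96.9440%


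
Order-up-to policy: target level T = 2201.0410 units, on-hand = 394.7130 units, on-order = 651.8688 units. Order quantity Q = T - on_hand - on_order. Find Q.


Inventory position = OH + OO = 394.7130 + 651.8688 = 1046.5818
Q = 2201.0410 - 1046.5818 = 1154.4592

1154.4592 units


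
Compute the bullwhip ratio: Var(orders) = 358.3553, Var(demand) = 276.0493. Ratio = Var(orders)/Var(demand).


BW = 358.3553 / 276.0493 = 1.2982

1.2982


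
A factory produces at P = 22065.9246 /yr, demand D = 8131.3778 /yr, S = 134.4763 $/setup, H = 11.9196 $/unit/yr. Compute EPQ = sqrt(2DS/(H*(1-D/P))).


1 - D/P = 1 - 0.3685 = 0.6315
H*(1-D/P) = 7.5272
2DS = 2186955.2009
EPQ = sqrt(290541.0399) = 539.0186

539.0186 units


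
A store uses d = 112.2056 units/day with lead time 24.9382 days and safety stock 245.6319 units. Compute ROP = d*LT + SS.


d*LT = 112.2056 * 24.9382 = 2798.2057
ROP = 2798.2057 + 245.6319 = 3043.8376

3043.8376 units


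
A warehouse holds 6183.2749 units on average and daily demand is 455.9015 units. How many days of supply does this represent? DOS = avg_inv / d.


DOS = 6183.2749 / 455.9015 = 13.5627

13.5627 days


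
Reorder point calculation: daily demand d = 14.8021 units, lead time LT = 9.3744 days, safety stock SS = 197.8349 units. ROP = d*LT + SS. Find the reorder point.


d*LT = 14.8021 * 9.3744 = 138.7608
ROP = 138.7608 + 197.8349 = 336.5957

336.5957 units


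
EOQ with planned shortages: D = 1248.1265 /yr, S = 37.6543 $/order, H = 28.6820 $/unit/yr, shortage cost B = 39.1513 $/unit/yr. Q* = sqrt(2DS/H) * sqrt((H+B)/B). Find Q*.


sqrt(2DS/H) = 57.2462
sqrt((H+B)/B) = 1.3163
Q* = 57.2462 * 1.3163 = 75.3521

75.3521 units


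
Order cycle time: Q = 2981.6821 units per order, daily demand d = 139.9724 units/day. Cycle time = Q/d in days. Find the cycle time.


Cycle = 2981.6821 / 139.9724 = 21.3019

21.3019 days


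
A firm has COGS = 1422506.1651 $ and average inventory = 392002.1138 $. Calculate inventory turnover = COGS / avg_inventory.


Turnover = 1422506.1651 / 392002.1138 = 3.6288

3.6288


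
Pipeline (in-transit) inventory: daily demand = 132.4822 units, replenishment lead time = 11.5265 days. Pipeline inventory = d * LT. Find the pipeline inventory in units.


Pipeline = 132.4822 * 11.5265 = 1527.0561

1527.0561 units


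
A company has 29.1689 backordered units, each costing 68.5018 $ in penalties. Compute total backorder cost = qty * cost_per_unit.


Total = 29.1689 * 68.5018 = 1998.1222

1998.1222 $


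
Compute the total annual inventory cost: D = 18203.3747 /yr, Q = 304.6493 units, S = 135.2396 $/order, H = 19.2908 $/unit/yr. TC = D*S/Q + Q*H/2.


Ordering cost = D*S/Q = 8080.8231
Holding cost = Q*H/2 = 2938.4644
TC = 8080.8231 + 2938.4644 = 11019.2875

11019.2875 $/yr


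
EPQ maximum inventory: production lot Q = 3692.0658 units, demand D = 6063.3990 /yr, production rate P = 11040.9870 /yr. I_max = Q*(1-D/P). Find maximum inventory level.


D/P = 0.5492
1 - D/P = 0.4508
I_max = 3692.0658 * 0.4508 = 1664.4873

1664.4873 units


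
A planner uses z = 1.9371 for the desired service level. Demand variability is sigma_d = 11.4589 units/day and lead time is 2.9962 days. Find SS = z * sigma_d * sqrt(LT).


sqrt(LT) = sqrt(2.9962) = 1.7310
SS = 1.9371 * 11.4589 * 1.7310 = 38.4220

38.4220 units


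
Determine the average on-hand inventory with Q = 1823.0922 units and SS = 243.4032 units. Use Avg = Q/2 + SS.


Q/2 = 911.5461
Avg = 911.5461 + 243.4032 = 1154.9493

1154.9493 units


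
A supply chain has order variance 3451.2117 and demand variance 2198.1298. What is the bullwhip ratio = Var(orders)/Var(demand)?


BW = 3451.2117 / 2198.1298 = 1.5701

1.5701


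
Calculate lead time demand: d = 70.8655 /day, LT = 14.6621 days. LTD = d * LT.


LTD = 70.8655 * 14.6621 = 1039.0370

1039.0370 units


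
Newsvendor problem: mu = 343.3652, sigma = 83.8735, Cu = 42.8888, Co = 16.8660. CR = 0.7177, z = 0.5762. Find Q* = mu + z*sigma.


CR = Cu/(Cu+Co) = 42.8888/(42.8888+16.8660) = 0.7177
z = 0.5762
Q* = 343.3652 + 0.5762 * 83.8735 = 391.6931

391.6931 units


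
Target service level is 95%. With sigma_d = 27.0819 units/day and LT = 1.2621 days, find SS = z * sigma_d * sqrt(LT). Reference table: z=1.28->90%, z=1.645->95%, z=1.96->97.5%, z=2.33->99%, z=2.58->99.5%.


From the table, SL = 95% corresponds to z = 1.645
sqrt(LT) = sqrt(1.2621) = 1.1234
SS = 1.645 * 27.0819 * 1.1234 = 50.0486

50.0486 units


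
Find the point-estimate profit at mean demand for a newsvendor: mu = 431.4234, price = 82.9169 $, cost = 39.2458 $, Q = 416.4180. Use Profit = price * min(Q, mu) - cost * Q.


Sales at mu = min(416.4180, 431.4234) = 416.4180
Revenue = 82.9169 * 416.4180 = 34528.0897
Total cost = 39.2458 * 416.4180 = 16342.6575
Profit = 34528.0897 - 16342.6575 = 18185.4321

18185.4321 $


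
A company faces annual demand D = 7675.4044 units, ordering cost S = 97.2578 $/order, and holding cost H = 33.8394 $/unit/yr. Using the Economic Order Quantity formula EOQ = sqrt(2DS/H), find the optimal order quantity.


2*D*S = 2 * 7675.4044 * 97.2578 = 1492985.8921
2*D*S/H = 44119.7507
EOQ = sqrt(44119.7507) = 210.0470

210.0470 units


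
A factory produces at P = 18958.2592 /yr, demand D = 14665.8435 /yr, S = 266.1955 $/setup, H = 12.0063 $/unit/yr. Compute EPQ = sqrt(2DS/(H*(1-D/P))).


1 - D/P = 1 - 0.7736 = 0.2264
H*(1-D/P) = 2.7184
2DS = 7807963.0868
EPQ = sqrt(2872269.8711) = 1694.7772

1694.7772 units


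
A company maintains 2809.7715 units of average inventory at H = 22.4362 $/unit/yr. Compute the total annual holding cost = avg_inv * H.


Cost = 2809.7715 * 22.4362 = 63040.5953

63040.5953 $/yr


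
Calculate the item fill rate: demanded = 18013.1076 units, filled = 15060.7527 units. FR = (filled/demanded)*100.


FR = 15060.7527 / 18013.1076 * 100 = 83.6100

83.6100%


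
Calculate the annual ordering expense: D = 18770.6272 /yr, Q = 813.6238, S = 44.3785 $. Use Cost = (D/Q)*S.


Number of orders = D/Q = 23.0704
Cost = 23.0704 * 44.3785 = 1023.8298

1023.8298 $/yr


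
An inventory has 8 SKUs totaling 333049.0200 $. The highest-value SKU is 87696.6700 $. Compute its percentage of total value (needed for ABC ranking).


Top item = 87696.6700
Total = 333049.0200
Percentage = 87696.6700 / 333049.0200 * 100 = 26.3315

26.3315%


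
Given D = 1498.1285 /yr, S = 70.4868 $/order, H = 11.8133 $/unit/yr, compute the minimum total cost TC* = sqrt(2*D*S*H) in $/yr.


2*D*S*H = 2494928.4157
TC* = sqrt(2494928.4157) = 1579.5342

1579.5342 $/yr


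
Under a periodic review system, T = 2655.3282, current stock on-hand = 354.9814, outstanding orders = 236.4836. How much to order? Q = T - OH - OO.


Inventory position = OH + OO = 354.9814 + 236.4836 = 591.4650
Q = 2655.3282 - 591.4650 = 2063.8632

2063.8632 units


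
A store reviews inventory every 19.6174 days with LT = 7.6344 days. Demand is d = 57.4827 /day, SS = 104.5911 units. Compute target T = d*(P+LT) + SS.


P + LT = 27.2518
d*(P+LT) = 57.4827 * 27.2518 = 1566.5070
T = 1566.5070 + 104.5911 = 1671.0981

1671.0981 units


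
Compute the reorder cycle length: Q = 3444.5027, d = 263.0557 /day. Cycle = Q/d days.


Cycle = 3444.5027 / 263.0557 = 13.0942

13.0942 days


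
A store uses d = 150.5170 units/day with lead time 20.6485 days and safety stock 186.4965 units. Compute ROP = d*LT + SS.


d*LT = 150.5170 * 20.6485 = 3107.9503
ROP = 3107.9503 + 186.4965 = 3294.4468

3294.4468 units


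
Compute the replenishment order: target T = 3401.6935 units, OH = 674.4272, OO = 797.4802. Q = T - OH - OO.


Inventory position = OH + OO = 674.4272 + 797.4802 = 1471.9074
Q = 3401.6935 - 1471.9074 = 1929.7861

1929.7861 units


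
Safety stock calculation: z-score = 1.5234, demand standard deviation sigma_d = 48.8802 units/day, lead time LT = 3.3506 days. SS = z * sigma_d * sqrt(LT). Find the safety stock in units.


sqrt(LT) = sqrt(3.3506) = 1.8305
SS = 1.5234 * 48.8802 * 1.8305 = 136.3039

136.3039 units


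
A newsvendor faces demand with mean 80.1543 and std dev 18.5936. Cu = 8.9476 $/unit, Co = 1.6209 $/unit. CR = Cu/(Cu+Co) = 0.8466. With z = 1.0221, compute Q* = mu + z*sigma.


CR = Cu/(Cu+Co) = 8.9476/(8.9476+1.6209) = 0.8466
z = 1.0221
Q* = 80.1543 + 1.0221 * 18.5936 = 99.1588

99.1588 units


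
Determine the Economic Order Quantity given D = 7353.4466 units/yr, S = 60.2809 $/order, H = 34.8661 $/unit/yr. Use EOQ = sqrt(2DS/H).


2*D*S = 2 * 7353.4466 * 60.2809 = 886544.7583
2*D*S/H = 25427.1272
EOQ = sqrt(25427.1272) = 159.4589

159.4589 units


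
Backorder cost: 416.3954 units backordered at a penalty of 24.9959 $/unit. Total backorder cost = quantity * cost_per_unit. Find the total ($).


Total = 416.3954 * 24.9959 = 10408.1778

10408.1778 $


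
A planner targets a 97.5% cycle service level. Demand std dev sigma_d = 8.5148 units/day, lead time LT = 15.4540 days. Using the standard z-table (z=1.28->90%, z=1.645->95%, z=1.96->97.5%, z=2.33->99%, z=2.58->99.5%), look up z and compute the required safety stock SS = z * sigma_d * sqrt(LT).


From the table, SL = 97.5% corresponds to z = 1.96
sqrt(LT) = sqrt(15.4540) = 3.9312
SS = 1.96 * 8.5148 * 3.9312 = 65.6071

65.6071 units


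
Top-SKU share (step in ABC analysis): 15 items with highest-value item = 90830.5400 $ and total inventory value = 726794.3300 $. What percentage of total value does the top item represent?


Top item = 90830.5400
Total = 726794.3300
Percentage = 90830.5400 / 726794.3300 * 100 = 12.4974

12.4974%


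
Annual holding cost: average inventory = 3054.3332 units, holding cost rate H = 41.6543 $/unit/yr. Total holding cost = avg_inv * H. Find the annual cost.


Cost = 3054.3332 * 41.6543 = 127226.1114

127226.1114 $/yr


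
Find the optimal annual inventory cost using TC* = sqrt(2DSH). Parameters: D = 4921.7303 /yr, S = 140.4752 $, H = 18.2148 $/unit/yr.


2*D*S*H = 25186735.0349
TC* = sqrt(25186735.0349) = 5018.6388

5018.6388 $/yr


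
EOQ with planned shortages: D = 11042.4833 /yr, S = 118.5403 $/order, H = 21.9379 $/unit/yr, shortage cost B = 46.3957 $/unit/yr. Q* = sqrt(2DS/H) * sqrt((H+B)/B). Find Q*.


sqrt(2DS/H) = 345.4489
sqrt((H+B)/B) = 1.2136
Q* = 345.4489 * 1.2136 = 419.2395

419.2395 units


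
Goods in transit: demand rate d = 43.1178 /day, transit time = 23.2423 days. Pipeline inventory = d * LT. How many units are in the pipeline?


Pipeline = 43.1178 * 23.2423 = 1002.1568

1002.1568 units


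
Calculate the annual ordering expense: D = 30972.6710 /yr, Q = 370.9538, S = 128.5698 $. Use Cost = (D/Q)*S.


Number of orders = D/Q = 83.4947
Cost = 83.4947 * 128.5698 = 10734.8951

10734.8951 $/yr


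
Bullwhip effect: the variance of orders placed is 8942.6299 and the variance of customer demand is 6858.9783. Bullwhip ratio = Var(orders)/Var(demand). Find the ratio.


BW = 8942.6299 / 6858.9783 = 1.3038

1.3038


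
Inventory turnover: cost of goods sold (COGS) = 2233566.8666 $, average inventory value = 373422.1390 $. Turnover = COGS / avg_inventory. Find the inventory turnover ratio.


Turnover = 2233566.8666 / 373422.1390 = 5.9813

5.9813


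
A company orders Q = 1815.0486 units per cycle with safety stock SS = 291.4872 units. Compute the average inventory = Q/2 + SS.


Q/2 = 907.5243
Avg = 907.5243 + 291.4872 = 1199.0115

1199.0115 units


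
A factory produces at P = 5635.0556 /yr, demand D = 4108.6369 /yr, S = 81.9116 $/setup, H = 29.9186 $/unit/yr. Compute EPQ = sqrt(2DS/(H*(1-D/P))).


1 - D/P = 1 - 0.7291 = 0.2709
H*(1-D/P) = 8.1043
2DS = 673090.0446
EPQ = sqrt(83053.2109) = 288.1895

288.1895 units


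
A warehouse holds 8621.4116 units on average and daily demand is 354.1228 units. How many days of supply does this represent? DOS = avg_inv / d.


DOS = 8621.4116 / 354.1228 = 24.3458

24.3458 days


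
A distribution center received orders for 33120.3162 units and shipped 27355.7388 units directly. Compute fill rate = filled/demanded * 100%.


FR = 27355.7388 / 33120.3162 * 100 = 82.5950

82.5950%


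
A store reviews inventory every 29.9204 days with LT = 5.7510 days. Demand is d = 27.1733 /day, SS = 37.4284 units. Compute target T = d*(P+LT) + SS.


P + LT = 35.6714
d*(P+LT) = 27.1733 * 35.6714 = 969.3097
T = 969.3097 + 37.4284 = 1006.7381

1006.7381 units


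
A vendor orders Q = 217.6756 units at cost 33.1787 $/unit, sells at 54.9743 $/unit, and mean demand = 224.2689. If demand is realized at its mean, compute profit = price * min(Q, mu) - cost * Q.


Sales at mu = min(217.6756, 224.2689) = 217.6756
Revenue = 54.9743 * 217.6756 = 11966.5637
Total cost = 33.1787 * 217.6756 = 7222.1934
Profit = 11966.5637 - 7222.1934 = 4744.3703

4744.3703 $


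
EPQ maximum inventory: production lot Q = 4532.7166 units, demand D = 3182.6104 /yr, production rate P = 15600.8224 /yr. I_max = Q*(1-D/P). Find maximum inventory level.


D/P = 0.2040
1 - D/P = 0.7960
I_max = 4532.7166 * 0.7960 = 3608.0300

3608.0300 units


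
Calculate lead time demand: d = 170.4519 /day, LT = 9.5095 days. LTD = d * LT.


LTD = 170.4519 * 9.5095 = 1620.9123

1620.9123 units


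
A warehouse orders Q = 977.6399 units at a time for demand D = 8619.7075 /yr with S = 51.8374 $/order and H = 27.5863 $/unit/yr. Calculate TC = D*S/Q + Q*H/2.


Ordering cost = D*S/Q = 457.0427
Holding cost = Q*H/2 = 13484.7338
TC = 457.0427 + 13484.7338 = 13941.7765

13941.7765 $/yr


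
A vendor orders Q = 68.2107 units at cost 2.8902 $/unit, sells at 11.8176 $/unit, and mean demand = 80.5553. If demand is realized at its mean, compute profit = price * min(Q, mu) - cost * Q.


Sales at mu = min(68.2107, 80.5553) = 68.2107
Revenue = 11.8176 * 68.2107 = 806.0868
Total cost = 2.8902 * 68.2107 = 197.1426
Profit = 806.0868 - 197.1426 = 608.9442

608.9442 $


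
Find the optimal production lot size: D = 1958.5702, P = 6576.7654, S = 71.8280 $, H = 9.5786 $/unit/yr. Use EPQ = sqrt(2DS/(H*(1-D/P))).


1 - D/P = 1 - 0.2978 = 0.7022
H*(1-D/P) = 6.7261
2DS = 281360.3607
EPQ = sqrt(41831.2593) = 204.5269

204.5269 units


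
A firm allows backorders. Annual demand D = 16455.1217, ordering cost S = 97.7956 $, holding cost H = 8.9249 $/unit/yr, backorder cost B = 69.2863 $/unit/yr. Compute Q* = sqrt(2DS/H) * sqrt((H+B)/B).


sqrt(2DS/H) = 600.5145
sqrt((H+B)/B) = 1.0625
Q* = 600.5145 * 1.0625 = 638.0200

638.0200 units


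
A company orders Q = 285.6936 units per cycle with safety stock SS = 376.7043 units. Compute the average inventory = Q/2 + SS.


Q/2 = 142.8468
Avg = 142.8468 + 376.7043 = 519.5511

519.5511 units


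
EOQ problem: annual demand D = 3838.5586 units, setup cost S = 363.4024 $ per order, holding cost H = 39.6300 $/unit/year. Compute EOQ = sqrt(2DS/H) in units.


2*D*S = 2 * 3838.5586 * 363.4024 = 2789882.8156
2*D*S/H = 70398.2542
EOQ = sqrt(70398.2542) = 265.3267

265.3267 units


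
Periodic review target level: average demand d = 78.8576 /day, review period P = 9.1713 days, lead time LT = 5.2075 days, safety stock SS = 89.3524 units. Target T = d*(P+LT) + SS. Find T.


P + LT = 14.3788
d*(P+LT) = 78.8576 * 14.3788 = 1133.8777
T = 1133.8777 + 89.3524 = 1223.2301

1223.2301 units


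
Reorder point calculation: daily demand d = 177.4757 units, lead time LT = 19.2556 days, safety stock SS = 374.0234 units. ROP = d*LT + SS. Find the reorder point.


d*LT = 177.4757 * 19.2556 = 3417.4011
ROP = 3417.4011 + 374.0234 = 3791.4245

3791.4245 units


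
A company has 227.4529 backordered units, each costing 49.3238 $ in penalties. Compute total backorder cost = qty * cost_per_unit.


Total = 227.4529 * 49.3238 = 11218.8413

11218.8413 $


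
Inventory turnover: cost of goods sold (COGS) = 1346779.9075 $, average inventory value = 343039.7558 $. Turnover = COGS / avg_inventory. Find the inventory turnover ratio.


Turnover = 1346779.9075 / 343039.7558 = 3.9260

3.9260


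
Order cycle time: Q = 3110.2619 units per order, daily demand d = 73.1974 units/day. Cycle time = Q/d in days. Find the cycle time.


Cycle = 3110.2619 / 73.1974 = 42.4914

42.4914 days


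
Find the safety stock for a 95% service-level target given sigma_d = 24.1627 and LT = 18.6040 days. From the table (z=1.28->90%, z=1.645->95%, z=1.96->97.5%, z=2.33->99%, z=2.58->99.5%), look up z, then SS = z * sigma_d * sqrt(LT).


From the table, SL = 95% corresponds to z = 1.645
sqrt(LT) = sqrt(18.6040) = 4.3132
SS = 1.645 * 24.1627 * 4.3132 = 171.4409

171.4409 units


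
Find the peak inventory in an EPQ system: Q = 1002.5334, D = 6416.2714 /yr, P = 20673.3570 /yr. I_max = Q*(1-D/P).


D/P = 0.3104
1 - D/P = 0.6896
I_max = 1002.5334 * 0.6896 = 691.3829

691.3829 units


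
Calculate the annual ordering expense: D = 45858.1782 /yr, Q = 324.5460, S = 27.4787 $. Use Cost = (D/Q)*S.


Number of orders = D/Q = 141.2995
Cost = 141.2995 * 27.4787 = 3882.7258

3882.7258 $/yr


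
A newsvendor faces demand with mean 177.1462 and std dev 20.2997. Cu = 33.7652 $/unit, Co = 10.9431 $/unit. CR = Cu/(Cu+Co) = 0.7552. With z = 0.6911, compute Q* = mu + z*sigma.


CR = Cu/(Cu+Co) = 33.7652/(33.7652+10.9431) = 0.7552
z = 0.6911
Q* = 177.1462 + 0.6911 * 20.2997 = 191.1753

191.1753 units


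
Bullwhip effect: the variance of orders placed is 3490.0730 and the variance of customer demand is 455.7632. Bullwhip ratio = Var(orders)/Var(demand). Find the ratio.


BW = 3490.0730 / 455.7632 = 7.6576

7.6576


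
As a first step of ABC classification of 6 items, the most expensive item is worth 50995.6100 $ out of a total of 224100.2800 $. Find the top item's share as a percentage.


Top item = 50995.6100
Total = 224100.2800
Percentage = 50995.6100 / 224100.2800 * 100 = 22.7557

22.7557%


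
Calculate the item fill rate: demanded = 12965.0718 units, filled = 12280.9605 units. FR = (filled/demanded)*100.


FR = 12280.9605 / 12965.0718 * 100 = 94.7234

94.7234%


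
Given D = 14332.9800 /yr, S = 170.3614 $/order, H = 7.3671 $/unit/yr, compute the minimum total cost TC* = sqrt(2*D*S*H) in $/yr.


2*D*S*H = 35977771.2225
TC* = sqrt(35977771.2225) = 5998.1473

5998.1473 $/yr


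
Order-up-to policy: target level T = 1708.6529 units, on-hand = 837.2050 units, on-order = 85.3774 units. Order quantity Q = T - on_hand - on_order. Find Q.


Inventory position = OH + OO = 837.2050 + 85.3774 = 922.5824
Q = 1708.6529 - 922.5824 = 786.0705

786.0705 units


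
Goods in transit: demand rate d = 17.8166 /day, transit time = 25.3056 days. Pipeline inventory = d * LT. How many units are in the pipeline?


Pipeline = 17.8166 * 25.3056 = 450.8598

450.8598 units


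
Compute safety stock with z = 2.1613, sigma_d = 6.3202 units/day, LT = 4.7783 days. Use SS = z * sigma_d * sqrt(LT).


sqrt(LT) = sqrt(4.7783) = 2.1859
SS = 2.1613 * 6.3202 * 2.1859 = 29.8595

29.8595 units


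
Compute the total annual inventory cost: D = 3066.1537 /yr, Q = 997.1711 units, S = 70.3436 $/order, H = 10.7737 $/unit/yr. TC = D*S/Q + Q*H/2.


Ordering cost = D*S/Q = 216.2962
Holding cost = Q*H/2 = 5371.6111
TC = 216.2962 + 5371.6111 = 5587.9073

5587.9073 $/yr


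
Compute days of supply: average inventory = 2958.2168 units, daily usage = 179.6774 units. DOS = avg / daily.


DOS = 2958.2168 / 179.6774 = 16.4640

16.4640 days


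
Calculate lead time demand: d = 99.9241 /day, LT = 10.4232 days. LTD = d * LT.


LTD = 99.9241 * 10.4232 = 1041.5289

1041.5289 units


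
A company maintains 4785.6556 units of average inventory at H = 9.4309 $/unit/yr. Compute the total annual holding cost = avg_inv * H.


Cost = 4785.6556 * 9.4309 = 45133.0394

45133.0394 $/yr


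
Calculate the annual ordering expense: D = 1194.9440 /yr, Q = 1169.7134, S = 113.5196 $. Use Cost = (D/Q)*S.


Number of orders = D/Q = 1.0216
Cost = 1.0216 * 113.5196 = 115.9682

115.9682 $/yr


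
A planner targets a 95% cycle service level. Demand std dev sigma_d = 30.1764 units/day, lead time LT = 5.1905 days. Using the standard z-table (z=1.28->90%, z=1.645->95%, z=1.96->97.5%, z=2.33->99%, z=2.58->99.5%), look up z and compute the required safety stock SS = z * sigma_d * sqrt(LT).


From the table, SL = 95% corresponds to z = 1.645
sqrt(LT) = sqrt(5.1905) = 2.2783
SS = 1.645 * 30.1764 * 2.2783 = 113.0936

113.0936 units


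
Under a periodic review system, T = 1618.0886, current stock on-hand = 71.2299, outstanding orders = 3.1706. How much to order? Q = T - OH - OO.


Inventory position = OH + OO = 71.2299 + 3.1706 = 74.4005
Q = 1618.0886 - 74.4005 = 1543.6881

1543.6881 units


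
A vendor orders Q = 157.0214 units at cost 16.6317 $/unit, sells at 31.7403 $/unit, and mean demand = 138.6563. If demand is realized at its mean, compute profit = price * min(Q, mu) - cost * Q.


Sales at mu = min(157.0214, 138.6563) = 138.6563
Revenue = 31.7403 * 138.6563 = 4400.9926
Total cost = 16.6317 * 157.0214 = 2611.5328
Profit = 4400.9926 - 2611.5328 = 1789.4597

1789.4597 $


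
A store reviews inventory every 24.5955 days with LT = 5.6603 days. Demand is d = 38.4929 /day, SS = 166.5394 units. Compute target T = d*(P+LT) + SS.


P + LT = 30.2558
d*(P+LT) = 38.4929 * 30.2558 = 1164.6335
T = 1164.6335 + 166.5394 = 1331.1729

1331.1729 units


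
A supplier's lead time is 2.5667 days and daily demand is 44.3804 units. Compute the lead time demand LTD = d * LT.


LTD = 44.3804 * 2.5667 = 113.9112

113.9112 units


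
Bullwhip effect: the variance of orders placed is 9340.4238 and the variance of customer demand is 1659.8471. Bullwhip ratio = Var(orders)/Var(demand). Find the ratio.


BW = 9340.4238 / 1659.8471 = 5.6273

5.6273


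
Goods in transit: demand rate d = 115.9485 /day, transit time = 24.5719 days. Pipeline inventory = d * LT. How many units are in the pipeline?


Pipeline = 115.9485 * 24.5719 = 2849.0749

2849.0749 units


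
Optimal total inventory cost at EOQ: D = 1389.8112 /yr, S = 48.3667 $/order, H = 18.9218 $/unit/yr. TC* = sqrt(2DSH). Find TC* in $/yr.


2*D*S*H = 2543868.7930
TC* = sqrt(2543868.7930) = 1594.9510

1594.9510 $/yr


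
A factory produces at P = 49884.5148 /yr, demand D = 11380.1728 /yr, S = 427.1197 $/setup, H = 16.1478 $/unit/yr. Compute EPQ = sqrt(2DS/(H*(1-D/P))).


1 - D/P = 1 - 0.2281 = 0.7719
H*(1-D/P) = 12.4640
2DS = 9721391.9846
EPQ = sqrt(779957.8610) = 883.1522

883.1522 units


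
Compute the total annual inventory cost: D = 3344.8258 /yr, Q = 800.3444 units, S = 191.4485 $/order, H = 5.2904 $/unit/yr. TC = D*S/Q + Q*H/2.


Ordering cost = D*S/Q = 800.1079
Holding cost = Q*H/2 = 2117.0710
TC = 800.1079 + 2117.0710 = 2917.1789

2917.1789 $/yr


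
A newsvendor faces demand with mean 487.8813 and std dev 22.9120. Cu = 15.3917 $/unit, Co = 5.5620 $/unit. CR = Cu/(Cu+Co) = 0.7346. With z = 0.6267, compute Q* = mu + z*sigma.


CR = Cu/(Cu+Co) = 15.3917/(15.3917+5.5620) = 0.7346
z = 0.6267
Q* = 487.8813 + 0.6267 * 22.9120 = 502.2403

502.2403 units


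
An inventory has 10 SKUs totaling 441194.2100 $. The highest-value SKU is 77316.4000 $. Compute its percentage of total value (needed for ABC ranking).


Top item = 77316.4000
Total = 441194.2100
Percentage = 77316.4000 / 441194.2100 * 100 = 17.5243

17.5243%


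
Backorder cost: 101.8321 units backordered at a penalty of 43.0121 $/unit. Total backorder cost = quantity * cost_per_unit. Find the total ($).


Total = 101.8321 * 43.0121 = 4380.0125

4380.0125 $


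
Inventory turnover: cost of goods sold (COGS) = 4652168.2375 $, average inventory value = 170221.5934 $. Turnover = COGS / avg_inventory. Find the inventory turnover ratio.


Turnover = 4652168.2375 / 170221.5934 = 27.3301

27.3301


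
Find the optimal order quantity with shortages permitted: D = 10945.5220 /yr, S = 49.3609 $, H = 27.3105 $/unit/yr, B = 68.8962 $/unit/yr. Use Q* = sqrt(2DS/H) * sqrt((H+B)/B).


sqrt(2DS/H) = 198.9115
sqrt((H+B)/B) = 1.1817
Q* = 198.9115 * 1.1817 = 235.0526

235.0526 units


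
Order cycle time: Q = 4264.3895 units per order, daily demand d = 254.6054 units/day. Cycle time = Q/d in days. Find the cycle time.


Cycle = 4264.3895 / 254.6054 = 16.7490

16.7490 days


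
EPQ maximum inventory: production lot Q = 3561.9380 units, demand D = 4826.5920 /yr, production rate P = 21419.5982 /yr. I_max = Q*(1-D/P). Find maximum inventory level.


D/P = 0.2253
1 - D/P = 0.7747
I_max = 3561.9380 * 0.7747 = 2759.3076

2759.3076 units


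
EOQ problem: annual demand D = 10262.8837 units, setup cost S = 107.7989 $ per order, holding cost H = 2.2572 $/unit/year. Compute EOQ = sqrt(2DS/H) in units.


2*D*S = 2 * 10262.8837 * 107.7989 = 2212655.1474
2*D*S/H = 980265.4383
EOQ = sqrt(980265.4383) = 990.0836

990.0836 units


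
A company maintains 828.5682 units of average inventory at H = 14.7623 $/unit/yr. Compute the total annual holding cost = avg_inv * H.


Cost = 828.5682 * 14.7623 = 12231.5723

12231.5723 $/yr


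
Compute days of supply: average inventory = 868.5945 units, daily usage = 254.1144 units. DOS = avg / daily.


DOS = 868.5945 / 254.1144 = 3.4181

3.4181 days


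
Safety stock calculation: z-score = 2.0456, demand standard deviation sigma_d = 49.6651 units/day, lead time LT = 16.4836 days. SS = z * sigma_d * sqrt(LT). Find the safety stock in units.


sqrt(LT) = sqrt(16.4836) = 4.0600
SS = 2.0456 * 49.6651 * 4.0600 = 412.4754

412.4754 units


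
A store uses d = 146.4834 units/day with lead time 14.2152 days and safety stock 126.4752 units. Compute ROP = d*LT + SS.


d*LT = 146.4834 * 14.2152 = 2082.2908
ROP = 2082.2908 + 126.4752 = 2208.7660

2208.7660 units


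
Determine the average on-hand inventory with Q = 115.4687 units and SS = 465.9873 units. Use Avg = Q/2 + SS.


Q/2 = 57.7343
Avg = 57.7343 + 465.9873 = 523.7216

523.7216 units


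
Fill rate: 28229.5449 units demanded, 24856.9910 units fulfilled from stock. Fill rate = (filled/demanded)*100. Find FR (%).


FR = 24856.9910 / 28229.5449 * 100 = 88.0531

88.0531%


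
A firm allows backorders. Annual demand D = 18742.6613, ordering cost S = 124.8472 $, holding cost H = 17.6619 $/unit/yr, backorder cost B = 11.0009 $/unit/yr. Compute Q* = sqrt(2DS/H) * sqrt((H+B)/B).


sqrt(2DS/H) = 514.7559
sqrt((H+B)/B) = 1.6142
Q* = 514.7559 * 1.6142 = 830.8957

830.8957 units


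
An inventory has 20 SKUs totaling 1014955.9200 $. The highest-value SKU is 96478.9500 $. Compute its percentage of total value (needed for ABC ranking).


Top item = 96478.9500
Total = 1014955.9200
Percentage = 96478.9500 / 1014955.9200 * 100 = 9.5057

9.5057%


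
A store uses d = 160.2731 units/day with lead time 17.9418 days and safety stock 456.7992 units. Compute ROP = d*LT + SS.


d*LT = 160.2731 * 17.9418 = 2875.5879
ROP = 2875.5879 + 456.7992 = 3332.3871

3332.3871 units


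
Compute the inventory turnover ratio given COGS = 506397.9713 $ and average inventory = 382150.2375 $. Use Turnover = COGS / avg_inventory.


Turnover = 506397.9713 / 382150.2375 = 1.3251

1.3251


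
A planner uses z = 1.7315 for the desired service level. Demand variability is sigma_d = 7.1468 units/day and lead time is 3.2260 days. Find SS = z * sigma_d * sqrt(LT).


sqrt(LT) = sqrt(3.2260) = 1.7961
SS = 1.7315 * 7.1468 * 1.7961 = 22.2263

22.2263 units


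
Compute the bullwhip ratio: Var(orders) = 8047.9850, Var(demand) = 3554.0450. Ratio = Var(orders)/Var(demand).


BW = 8047.9850 / 3554.0450 = 2.2645

2.2645


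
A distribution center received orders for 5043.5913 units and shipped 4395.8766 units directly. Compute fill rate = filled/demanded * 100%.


FR = 4395.8766 / 5043.5913 * 100 = 87.1577

87.1577%


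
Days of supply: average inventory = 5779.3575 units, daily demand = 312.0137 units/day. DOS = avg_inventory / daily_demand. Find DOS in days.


DOS = 5779.3575 / 312.0137 = 18.5228

18.5228 days


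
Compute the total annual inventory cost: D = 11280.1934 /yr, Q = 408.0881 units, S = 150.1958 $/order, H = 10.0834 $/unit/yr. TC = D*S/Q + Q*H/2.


Ordering cost = D*S/Q = 4151.6468
Holding cost = Q*H/2 = 2057.4578
TC = 4151.6468 + 2057.4578 = 6209.1046

6209.1046 $/yr


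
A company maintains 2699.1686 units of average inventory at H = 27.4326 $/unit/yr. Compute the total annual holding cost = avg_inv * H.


Cost = 2699.1686 * 27.4326 = 74045.2125

74045.2125 $/yr


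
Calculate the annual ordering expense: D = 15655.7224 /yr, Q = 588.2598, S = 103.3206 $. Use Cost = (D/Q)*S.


Number of orders = D/Q = 26.6136
Cost = 26.6136 * 103.3206 = 2749.7351

2749.7351 $/yr


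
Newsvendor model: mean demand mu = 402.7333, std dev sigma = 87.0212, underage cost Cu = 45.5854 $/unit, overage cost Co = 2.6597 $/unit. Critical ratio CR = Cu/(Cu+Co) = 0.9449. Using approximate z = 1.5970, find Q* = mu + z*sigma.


CR = Cu/(Cu+Co) = 45.5854/(45.5854+2.6597) = 0.9449
z = 1.5970
Q* = 402.7333 + 1.5970 * 87.0212 = 541.7062

541.7062 units


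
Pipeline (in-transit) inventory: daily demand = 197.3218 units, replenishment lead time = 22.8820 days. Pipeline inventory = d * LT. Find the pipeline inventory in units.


Pipeline = 197.3218 * 22.8820 = 4515.1174

4515.1174 units


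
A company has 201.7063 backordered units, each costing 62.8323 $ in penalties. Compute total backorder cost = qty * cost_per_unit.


Total = 201.7063 * 62.8323 = 12673.6708

12673.6708 $


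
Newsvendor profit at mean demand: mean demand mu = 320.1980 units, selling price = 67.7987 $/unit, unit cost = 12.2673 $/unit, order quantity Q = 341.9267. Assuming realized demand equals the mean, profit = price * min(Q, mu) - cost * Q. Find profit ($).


Sales at mu = min(341.9267, 320.1980) = 320.1980
Revenue = 67.7987 * 320.1980 = 21709.0081
Total cost = 12.2673 * 341.9267 = 4194.5174
Profit = 21709.0081 - 4194.5174 = 17514.4907

17514.4907 $


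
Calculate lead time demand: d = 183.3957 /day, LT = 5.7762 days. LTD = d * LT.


LTD = 183.3957 * 5.7762 = 1059.3302

1059.3302 units


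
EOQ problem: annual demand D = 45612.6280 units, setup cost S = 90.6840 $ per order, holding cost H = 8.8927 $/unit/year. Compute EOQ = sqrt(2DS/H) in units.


2*D*S = 2 * 45612.6280 * 90.6840 = 8272671.1151
2*D*S/H = 930276.6443
EOQ = sqrt(930276.6443) = 964.5085

964.5085 units


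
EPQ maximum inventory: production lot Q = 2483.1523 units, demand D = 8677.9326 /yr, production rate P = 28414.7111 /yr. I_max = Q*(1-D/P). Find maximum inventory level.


D/P = 0.3054
1 - D/P = 0.6946
I_max = 2483.1523 * 0.6946 = 1724.7906

1724.7906 units


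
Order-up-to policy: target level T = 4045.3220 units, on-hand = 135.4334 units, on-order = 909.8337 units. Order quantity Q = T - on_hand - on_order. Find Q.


Inventory position = OH + OO = 135.4334 + 909.8337 = 1045.2671
Q = 4045.3220 - 1045.2671 = 3000.0549

3000.0549 units


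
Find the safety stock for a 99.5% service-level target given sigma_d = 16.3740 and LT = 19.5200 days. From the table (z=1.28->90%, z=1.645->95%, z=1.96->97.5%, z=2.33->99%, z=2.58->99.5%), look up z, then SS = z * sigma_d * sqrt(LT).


From the table, SL = 99.5% corresponds to z = 2.58
sqrt(LT) = sqrt(19.5200) = 4.4181
SS = 2.58 * 16.3740 * 4.4181 = 186.6442

186.6442 units


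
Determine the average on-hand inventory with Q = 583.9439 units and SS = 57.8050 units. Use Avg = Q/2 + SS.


Q/2 = 291.9719
Avg = 291.9719 + 57.8050 = 349.7769

349.7769 units


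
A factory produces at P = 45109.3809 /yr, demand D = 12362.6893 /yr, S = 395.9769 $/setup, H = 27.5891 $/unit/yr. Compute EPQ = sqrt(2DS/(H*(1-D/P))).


1 - D/P = 1 - 0.2741 = 0.7259
H*(1-D/P) = 20.0280
2DS = 9790678.7694
EPQ = sqrt(488848.9709) = 699.1774

699.1774 units


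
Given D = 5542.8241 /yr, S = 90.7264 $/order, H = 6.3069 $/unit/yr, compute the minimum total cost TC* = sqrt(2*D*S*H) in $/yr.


2*D*S*H = 6343233.7535
TC* = sqrt(6343233.7535) = 2518.5777

2518.5777 $/yr


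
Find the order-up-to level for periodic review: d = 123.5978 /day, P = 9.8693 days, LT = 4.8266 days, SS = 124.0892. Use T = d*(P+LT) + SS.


P + LT = 14.6959
d*(P+LT) = 123.5978 * 14.6959 = 1816.3809
T = 1816.3809 + 124.0892 = 1940.4701

1940.4701 units


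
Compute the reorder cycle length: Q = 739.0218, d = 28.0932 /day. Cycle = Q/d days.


Cycle = 739.0218 / 28.0932 = 26.3061

26.3061 days


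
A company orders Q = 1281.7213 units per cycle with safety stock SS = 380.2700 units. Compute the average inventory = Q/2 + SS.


Q/2 = 640.8606
Avg = 640.8606 + 380.2700 = 1021.1306

1021.1306 units


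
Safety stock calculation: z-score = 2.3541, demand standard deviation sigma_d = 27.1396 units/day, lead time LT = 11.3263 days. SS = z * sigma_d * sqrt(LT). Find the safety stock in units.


sqrt(LT) = sqrt(11.3263) = 3.3655
SS = 2.3541 * 27.1396 * 3.3655 = 215.0168

215.0168 units


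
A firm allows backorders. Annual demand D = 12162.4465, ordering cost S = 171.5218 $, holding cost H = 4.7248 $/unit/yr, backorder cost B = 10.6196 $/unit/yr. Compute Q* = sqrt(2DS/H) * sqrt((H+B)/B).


sqrt(2DS/H) = 939.7091
sqrt((H+B)/B) = 1.2020
Q* = 939.7091 * 1.2020 = 1129.5730

1129.5730 units


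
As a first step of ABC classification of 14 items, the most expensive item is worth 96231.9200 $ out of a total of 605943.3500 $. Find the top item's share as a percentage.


Top item = 96231.9200
Total = 605943.3500
Percentage = 96231.9200 / 605943.3500 * 100 = 15.8813

15.8813%


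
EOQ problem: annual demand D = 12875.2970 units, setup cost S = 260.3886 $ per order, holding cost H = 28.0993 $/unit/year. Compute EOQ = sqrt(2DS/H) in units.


2*D*S = 2 * 12875.2970 * 260.3886 = 6705161.1208
2*D*S/H = 238623.7778
EOQ = sqrt(238623.7778) = 488.4913

488.4913 units


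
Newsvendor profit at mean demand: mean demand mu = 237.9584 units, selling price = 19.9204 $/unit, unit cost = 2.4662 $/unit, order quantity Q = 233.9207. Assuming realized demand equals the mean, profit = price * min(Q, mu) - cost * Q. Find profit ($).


Sales at mu = min(233.9207, 237.9584) = 233.9207
Revenue = 19.9204 * 233.9207 = 4659.7939
Total cost = 2.4662 * 233.9207 = 576.8952
Profit = 4659.7939 - 576.8952 = 4082.8987

4082.8987 $


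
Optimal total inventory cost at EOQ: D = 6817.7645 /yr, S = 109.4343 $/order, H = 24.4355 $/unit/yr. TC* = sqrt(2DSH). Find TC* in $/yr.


2*D*S*H = 36462520.4456
TC* = sqrt(36462520.4456) = 6038.4204

6038.4204 $/yr


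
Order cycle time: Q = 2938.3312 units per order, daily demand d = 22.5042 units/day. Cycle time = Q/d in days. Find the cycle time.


Cycle = 2938.3312 / 22.5042 = 130.5681

130.5681 days


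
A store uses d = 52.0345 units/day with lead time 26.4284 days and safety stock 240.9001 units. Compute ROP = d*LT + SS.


d*LT = 52.0345 * 26.4284 = 1375.1886
ROP = 1375.1886 + 240.9001 = 1616.0887

1616.0887 units


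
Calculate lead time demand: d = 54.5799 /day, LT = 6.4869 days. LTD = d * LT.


LTD = 54.5799 * 6.4869 = 354.0544

354.0544 units


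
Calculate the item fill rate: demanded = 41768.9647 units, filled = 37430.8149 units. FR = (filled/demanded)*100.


FR = 37430.8149 / 41768.9647 * 100 = 89.6139

89.6139%


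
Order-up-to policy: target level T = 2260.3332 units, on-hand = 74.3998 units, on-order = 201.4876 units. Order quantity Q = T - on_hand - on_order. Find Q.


Inventory position = OH + OO = 74.3998 + 201.4876 = 275.8874
Q = 2260.3332 - 275.8874 = 1984.4458

1984.4458 units


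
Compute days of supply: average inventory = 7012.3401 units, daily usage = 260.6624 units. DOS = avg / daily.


DOS = 7012.3401 / 260.6624 = 26.9020

26.9020 days


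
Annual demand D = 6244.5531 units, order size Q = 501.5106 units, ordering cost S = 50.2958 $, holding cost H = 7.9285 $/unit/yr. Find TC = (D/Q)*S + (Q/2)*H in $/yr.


Ordering cost = D*S/Q = 626.2575
Holding cost = Q*H/2 = 1988.1134
TC = 626.2575 + 1988.1134 = 2614.3709

2614.3709 $/yr


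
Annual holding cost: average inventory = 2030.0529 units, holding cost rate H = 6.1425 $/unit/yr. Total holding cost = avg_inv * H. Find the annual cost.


Cost = 2030.0529 * 6.1425 = 12469.5999

12469.5999 $/yr


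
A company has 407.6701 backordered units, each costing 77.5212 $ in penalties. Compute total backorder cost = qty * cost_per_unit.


Total = 407.6701 * 77.5212 = 31603.0754

31603.0754 $


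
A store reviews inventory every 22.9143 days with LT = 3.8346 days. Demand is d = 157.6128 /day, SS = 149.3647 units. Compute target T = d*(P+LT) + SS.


P + LT = 26.7489
d*(P+LT) = 157.6128 * 26.7489 = 4215.9690
T = 4215.9690 + 149.3647 = 4365.3337

4365.3337 units


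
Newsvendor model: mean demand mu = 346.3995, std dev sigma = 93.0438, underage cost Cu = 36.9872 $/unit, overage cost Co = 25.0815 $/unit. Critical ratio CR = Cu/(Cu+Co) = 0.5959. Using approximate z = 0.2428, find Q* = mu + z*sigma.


CR = Cu/(Cu+Co) = 36.9872/(36.9872+25.0815) = 0.5959
z = 0.2428
Q* = 346.3995 + 0.2428 * 93.0438 = 368.9905

368.9905 units


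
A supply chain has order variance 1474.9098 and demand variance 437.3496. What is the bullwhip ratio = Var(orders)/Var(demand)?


BW = 1474.9098 / 437.3496 = 3.3724

3.3724


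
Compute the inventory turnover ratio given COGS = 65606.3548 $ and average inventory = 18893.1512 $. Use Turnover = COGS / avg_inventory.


Turnover = 65606.3548 / 18893.1512 = 3.4725

3.4725


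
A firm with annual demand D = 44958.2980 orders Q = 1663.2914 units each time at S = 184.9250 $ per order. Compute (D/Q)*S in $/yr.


Number of orders = D/Q = 27.0297
Cost = 27.0297 * 184.9250 = 4998.4707

4998.4707 $/yr
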